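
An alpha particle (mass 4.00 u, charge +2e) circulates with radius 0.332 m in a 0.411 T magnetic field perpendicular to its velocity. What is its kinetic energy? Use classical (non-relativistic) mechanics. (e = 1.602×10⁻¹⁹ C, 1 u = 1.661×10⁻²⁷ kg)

v = |q|Br/m, then KE = ½mv² = (qBr)²/(2m).
v = (3.204×10⁻¹⁹)(0.411)(0.332)/6.644×10⁻²⁷ ≈ 6.580×10⁶ m/s.
KE = ½(6.644×10⁻²⁷)(6.580×10⁶)² ≈ 1.44×10⁻¹³ J.

KE ≈ 1.44×10⁻¹³ J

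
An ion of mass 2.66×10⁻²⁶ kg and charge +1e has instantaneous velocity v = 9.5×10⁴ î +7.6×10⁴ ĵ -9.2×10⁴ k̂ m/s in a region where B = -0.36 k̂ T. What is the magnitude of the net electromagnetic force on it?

v×B = (-2.74×10⁴, 3.42×10⁴, 0) N/C.
F = q v×B = (1.602×10⁻¹⁹ C)·(-2.74×10⁴, 3.42×10⁴, 0) = (-4.38×10⁻¹⁵, 5.48×10⁻¹⁵, 0) N.
|F| = 7.02×10⁻¹⁵ N.

|F| ≈ 7.02×10⁻¹⁵ N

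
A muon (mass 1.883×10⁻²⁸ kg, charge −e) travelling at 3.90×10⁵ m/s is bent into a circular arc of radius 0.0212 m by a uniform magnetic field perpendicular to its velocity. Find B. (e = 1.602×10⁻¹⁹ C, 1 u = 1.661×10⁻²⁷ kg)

From |q|vB = mv²/r, B = mv/(|q|r).
B = (1.883×10⁻²⁸)(3.90×10⁵)/((1.602×10⁻¹⁹)(0.0212)) ≈ 0.0216 T.

B ≈ 0.0216 T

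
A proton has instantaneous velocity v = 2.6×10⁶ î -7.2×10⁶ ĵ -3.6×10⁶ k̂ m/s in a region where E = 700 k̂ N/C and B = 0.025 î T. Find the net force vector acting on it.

v×B = (0, -9.00×10⁴, 1.80×10⁵) N/C.
E + v×B = (0, -9.00×10⁴, 1.81×10⁵) N/C.
F = q(E + v×B) = (1.602×10⁻¹⁹ C)·(0, -9.00×10⁴, 1.81×10⁵) = (0, -1.44×10⁻¹⁴, 2.89×10⁻¹⁴) N.

F ≈ (0, -1.44×10⁻¹⁴, 2.89×10⁻¹⁴) N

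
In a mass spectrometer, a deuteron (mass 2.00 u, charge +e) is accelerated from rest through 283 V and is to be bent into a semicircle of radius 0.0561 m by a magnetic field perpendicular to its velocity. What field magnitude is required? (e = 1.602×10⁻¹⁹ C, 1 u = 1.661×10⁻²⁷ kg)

B ≈ 0.0611 T

v = √(2|q|V/m) = √(2·1.602×10⁻¹⁹·283/3.322×10⁻²⁷) ≈ 1.652×10⁵ m/s.
B = mv/(|q|r) = (3.322×10⁻²⁷)(1.652×10⁵)/((1.602×10⁻¹⁹)(0.0561)) ≈ 0.0611 T.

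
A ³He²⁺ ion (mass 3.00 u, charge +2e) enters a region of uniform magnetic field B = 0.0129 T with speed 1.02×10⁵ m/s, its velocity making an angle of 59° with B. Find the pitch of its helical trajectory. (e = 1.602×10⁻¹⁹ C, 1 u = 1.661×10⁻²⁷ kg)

p ≈ 0.398 m

v∥ = v cosθ = 1.02×10⁵·cos59° ≈ 5.253×10⁴ m/s.
T = 2πm/(|q|B) = 2π(4.983×10⁻²⁷)/((3.204×10⁻¹⁹)(0.0129)) ≈ 7.575×10⁻⁶ s.
pitch = v∥ T = (5.253×10⁴)(7.575×10⁻⁶) ≈ 0.398 m.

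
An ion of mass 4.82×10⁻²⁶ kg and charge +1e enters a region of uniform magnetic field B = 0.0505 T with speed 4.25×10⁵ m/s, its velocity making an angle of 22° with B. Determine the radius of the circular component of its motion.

v⊥ = v sinθ = 4.25×10⁵·sin22° ≈ 1.592×10⁵ m/s.
r = m v⊥/(|q|B) = (4.82×10⁻²⁶)(1.592×10⁵)/((1.602×10⁻¹⁹)(0.0505)) ≈ 0.949 m.

r ≈ 0.949 m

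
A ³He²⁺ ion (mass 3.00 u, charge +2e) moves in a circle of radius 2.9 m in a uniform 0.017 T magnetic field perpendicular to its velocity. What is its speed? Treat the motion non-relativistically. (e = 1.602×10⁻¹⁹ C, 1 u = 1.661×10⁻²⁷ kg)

v ≈ 3.2×10⁶ m/s

From |q|vB = mv²/r, v = |q|Br/m.
v = (3.204×10⁻¹⁹)(0.017)(2.9)/4.983×10⁻²⁷ ≈ 3.2×10⁶ m/s.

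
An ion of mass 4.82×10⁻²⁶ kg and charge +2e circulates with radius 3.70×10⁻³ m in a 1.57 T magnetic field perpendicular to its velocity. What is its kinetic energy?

v = |q|Br/m, then KE = ½mv² = (qBr)²/(2m).
v = (3.204×10⁻¹⁹)(1.57)(3.70×10⁻³)/4.82×10⁻²⁶ ≈ 3.861×10⁴ m/s.
KE = ½(4.82×10⁻²⁶)(3.861×10⁴)² ≈ 3.59×10⁻¹⁷ J.

KE ≈ 3.59×10⁻¹⁷ J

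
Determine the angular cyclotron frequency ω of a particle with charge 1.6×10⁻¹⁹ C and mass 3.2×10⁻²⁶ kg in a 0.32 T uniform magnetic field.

ω ≈ 1.6×10⁶ rad/s

ω = |q|B/m.
ω = (1.6×10⁻¹⁹)(0.32)/3.2×10⁻²⁶ ≈ 1.6×10⁶ rad/s.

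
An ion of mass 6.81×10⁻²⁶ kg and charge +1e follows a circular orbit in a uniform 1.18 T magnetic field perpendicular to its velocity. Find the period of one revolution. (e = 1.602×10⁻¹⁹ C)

The cyclotron period depends only on m, q, B: T = 2πm/(|q|B).
T = 2π(6.81×10⁻²⁶)/((1.602×10⁻¹⁹)(1.18)) ≈ 2.26×10⁻⁶ s.

T ≈ 2.26×10⁻⁶ s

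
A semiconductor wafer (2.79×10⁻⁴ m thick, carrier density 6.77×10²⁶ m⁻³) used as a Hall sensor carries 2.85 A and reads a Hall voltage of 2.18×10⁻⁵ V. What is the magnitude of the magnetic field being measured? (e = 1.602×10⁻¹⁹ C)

B ≈ 0.231 T

From V_H = IB/(n e t), B = V_H n e t / I.
B = (2.18×10⁻⁵)(6.77×10²⁶)(1.602×10⁻¹⁹)(2.79×10⁻⁴)/2.85 ≈ 0.231 T.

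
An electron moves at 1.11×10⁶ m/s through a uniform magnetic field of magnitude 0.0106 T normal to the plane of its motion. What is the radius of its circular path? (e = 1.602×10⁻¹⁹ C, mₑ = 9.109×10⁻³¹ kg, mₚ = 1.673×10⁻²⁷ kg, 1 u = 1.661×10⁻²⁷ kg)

r ≈ 5.95×10⁻⁴ m

The magnetic force provides the centripetal force: |q|vB = mv²/r.
r = mv/(|q|B) = (9.109×10⁻³¹)(1.11×10⁶)/((1.602×10⁻¹⁹)(0.0106)) ≈ 5.95×10⁻⁴ m.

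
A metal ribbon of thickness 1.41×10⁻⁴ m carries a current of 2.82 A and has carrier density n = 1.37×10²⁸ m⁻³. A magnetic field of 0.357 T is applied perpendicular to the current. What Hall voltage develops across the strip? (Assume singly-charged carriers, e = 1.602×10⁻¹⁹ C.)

V_H = IB/(n e t).
V_H = (2.82)(0.357)/((1.37×10²⁸)(1.602×10⁻¹⁹)(1.41×10⁻⁴)) ≈ 3.25×10⁻⁶ V.

V_H ≈ 3.25×10⁻⁶ V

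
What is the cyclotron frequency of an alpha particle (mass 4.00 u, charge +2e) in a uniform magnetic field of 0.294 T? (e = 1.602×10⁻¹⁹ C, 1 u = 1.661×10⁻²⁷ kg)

f = |q|B/(2πm).
f = (3.204×10⁻¹⁹)(0.294)/(2π·6.644×10⁻²⁷) ≈ 2.26×10⁶ Hz.

f ≈ 2.26×10⁶ Hz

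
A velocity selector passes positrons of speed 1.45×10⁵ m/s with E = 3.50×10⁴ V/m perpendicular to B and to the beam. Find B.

B = 0.241 T

Balance of forces in the selector: qE = qvB ⇒ B = E/v.
B = 3.50×10⁴/1.45×10⁵ = 0.241 T.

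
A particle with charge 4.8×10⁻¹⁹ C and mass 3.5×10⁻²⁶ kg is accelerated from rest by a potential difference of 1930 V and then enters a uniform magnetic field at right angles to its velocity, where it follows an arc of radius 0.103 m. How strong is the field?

B ≈ 0.163 T

v = √(2|q|V/m) = √(2·4.8×10⁻¹⁹·1930/3.5×10⁻²⁶) ≈ 2.301×10⁵ m/s.
B = mv/(|q|r) = (3.5×10⁻²⁶)(2.301×10⁵)/((4.8×10⁻¹⁹)(0.103)) ≈ 0.163 T.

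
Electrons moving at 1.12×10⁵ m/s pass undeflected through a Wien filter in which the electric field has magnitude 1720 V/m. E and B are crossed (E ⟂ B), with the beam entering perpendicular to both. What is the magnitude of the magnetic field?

Balance of forces in the selector: qE = qvB ⇒ B = E/v.
B = 1720/1.12×10⁵ = 0.0154 T.

B = 0.0154 T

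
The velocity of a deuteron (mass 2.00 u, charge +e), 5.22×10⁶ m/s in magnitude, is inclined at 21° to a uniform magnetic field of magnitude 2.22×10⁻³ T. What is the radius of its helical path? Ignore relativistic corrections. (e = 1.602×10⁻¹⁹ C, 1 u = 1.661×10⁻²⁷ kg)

r ≈ 17.5 m

v⊥ = v sinθ = 5.22×10⁶·sin21° ≈ 1.871×10⁶ m/s.
r = m v⊥/(|q|B) = (3.322×10⁻²⁷)(1.871×10⁶)/((1.602×10⁻¹⁹)(2.22×10⁻³)) ≈ 17.5 m.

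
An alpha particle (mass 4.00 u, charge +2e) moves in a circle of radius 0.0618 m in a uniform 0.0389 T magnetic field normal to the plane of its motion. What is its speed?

v ≈ 1.16×10⁵ m/s

From |q|vB = mv²/r, v = |q|Br/m.
v = (3.204×10⁻¹⁹)(0.0389)(0.0618)/6.644×10⁻²⁷ ≈ 1.16×10⁵ m/s.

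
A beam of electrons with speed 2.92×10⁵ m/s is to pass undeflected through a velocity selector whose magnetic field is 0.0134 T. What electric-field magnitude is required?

E = 3910 V/m

For straight-line motion qE = qvB, so E = vB.
E = 2.92×10⁵ × 0.0134 = 3910 V/m.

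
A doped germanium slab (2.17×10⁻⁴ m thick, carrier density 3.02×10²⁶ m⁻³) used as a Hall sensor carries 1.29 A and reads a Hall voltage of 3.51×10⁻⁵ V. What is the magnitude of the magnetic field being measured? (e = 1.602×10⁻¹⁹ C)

B ≈ 0.286 T

From V_H = IB/(n e t), B = V_H n e t / I.
B = (3.51×10⁻⁵)(3.02×10²⁶)(1.602×10⁻¹⁹)(2.17×10⁻⁴)/1.29 ≈ 0.286 T.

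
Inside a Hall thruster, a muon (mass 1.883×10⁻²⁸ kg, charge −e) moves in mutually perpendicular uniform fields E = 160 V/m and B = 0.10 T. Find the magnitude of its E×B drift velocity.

The steady drift has the magnetic force balancing the electric force, so v_d = E/B.
v_d = 160/0.10 = 1600 m/s.

v_d ≈ 1600 m/s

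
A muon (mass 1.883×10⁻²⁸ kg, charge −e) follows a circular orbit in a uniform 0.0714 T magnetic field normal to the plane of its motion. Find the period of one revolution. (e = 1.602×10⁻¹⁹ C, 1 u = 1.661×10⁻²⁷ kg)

T ≈ 1.03×10⁻⁷ s

The cyclotron period depends only on m, q, B: T = 2πm/(|q|B).
T = 2π(1.883×10⁻²⁸)/((1.602×10⁻¹⁹)(0.0714)) ≈ 1.03×10⁻⁷ s.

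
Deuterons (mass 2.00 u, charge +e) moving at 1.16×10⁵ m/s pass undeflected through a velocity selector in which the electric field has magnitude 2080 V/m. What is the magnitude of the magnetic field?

B = 0.0179 T

Balance of forces in the selector: qE = qvB ⇒ B = E/v.
B = 2080/1.16×10⁵ = 0.0179 T.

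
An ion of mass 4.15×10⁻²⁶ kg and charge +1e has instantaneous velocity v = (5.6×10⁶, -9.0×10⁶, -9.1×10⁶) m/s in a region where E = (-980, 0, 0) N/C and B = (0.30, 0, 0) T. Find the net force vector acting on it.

F ≈ (-1.57×10⁻¹⁶, -4.37×10⁻¹³, 4.33×10⁻¹³) N

v×B = (0, -2.73×10⁶, 2.70×10⁶) N/C.
E + v×B = (-980, -2.73×10⁶, 2.70×10⁶) N/C.
F = q(E + v×B) = (1.602×10⁻¹⁹ C)·(-980, -2.73×10⁶, 2.70×10⁶) = (-1.57×10⁻¹⁶, -4.37×10⁻¹³, 4.33×10⁻¹³) N.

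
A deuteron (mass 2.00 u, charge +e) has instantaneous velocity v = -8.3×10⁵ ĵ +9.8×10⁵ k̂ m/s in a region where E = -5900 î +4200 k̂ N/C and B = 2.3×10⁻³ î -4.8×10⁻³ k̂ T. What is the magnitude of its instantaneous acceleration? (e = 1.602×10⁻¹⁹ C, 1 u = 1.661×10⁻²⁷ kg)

v×B = (3980, 2250, 1910) N/C.
E + v×B = (-1920, 2250, 6110) N/C.
F = q(E + v×B) = (1.602×10⁻¹⁹ C)·(-1920, 2250, 6110) = (-3.07×10⁻¹⁶, 3.61×10⁻¹⁶, 9.79×10⁻¹⁶) N.
|a| = |F|/m = 1.087×10⁻¹⁵/3.322×10⁻²⁷ ≈ 3.27×10¹¹ m/s².

|a| ≈ 3.27×10¹¹ m/s²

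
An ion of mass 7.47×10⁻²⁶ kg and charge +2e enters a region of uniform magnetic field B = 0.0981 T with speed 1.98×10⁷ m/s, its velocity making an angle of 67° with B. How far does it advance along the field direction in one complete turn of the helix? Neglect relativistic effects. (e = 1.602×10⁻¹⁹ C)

p ≈ 116 m

v∥ = v cosθ = 1.98×10⁷·cos67° ≈ 7.736×10⁶ m/s.
T = 2πm/(|q|B) = 2π(7.47×10⁻²⁶)/((3.204×10⁻¹⁹)(0.0981)) ≈ 1.493×10⁻⁵ s.
pitch = v∥ T = (7.736×10⁶)(1.493×10⁻⁵) ≈ 116 m.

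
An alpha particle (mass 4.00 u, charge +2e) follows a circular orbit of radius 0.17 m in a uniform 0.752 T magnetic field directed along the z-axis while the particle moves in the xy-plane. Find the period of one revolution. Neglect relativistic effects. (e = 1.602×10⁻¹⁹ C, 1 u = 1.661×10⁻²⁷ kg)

The cyclotron period depends only on m, q, B: T = 2πm/(|q|B).
T = 2π(6.644×10⁻²⁷)/((3.204×10⁻¹⁹)(0.752)) ≈ 1.73×10⁻⁷ s.

T ≈ 1.73×10⁻⁷ s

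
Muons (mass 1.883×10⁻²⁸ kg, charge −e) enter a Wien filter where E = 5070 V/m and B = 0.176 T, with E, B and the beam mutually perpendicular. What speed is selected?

Straight-line motion ⇒ electric and magnetic forces cancel, so E = vB.
v = E/B = 5070/0.176 = 2.88×10⁴ m/s.

v = 2.88×10⁴ m/s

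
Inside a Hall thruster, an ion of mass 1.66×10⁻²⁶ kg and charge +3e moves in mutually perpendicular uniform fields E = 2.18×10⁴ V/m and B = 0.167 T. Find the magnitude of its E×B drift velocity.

In crossed fields the guiding centre drifts at v_d = |E×B|/B² = E/B, independent of charge and mass.
v_d = 2.18×10⁴/0.167 = 1.31×10⁵ m/s.

v_d ≈ 1.31×10⁵ m/s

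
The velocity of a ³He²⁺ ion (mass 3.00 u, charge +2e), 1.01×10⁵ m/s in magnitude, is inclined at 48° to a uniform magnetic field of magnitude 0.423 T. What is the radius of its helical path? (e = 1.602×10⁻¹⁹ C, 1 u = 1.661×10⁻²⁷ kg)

r ≈ 2.76×10⁻³ m

v⊥ = v sinθ = 1.01×10⁵·sin48° ≈ 7.506×10⁴ m/s.
r = m v⊥/(|q|B) = (4.983×10⁻²⁷)(7.506×10⁴)/((3.204×10⁻¹⁹)(0.423)) ≈ 2.76×10⁻³ m.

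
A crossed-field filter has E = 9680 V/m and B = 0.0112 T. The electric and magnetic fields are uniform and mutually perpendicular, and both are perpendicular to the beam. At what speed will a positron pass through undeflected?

Straight-line motion ⇒ electric and magnetic forces cancel, so E = vB.
v = E/B = 9680/0.0112 = 8.64×10⁵ m/s.

v = 8.64×10⁵ m/s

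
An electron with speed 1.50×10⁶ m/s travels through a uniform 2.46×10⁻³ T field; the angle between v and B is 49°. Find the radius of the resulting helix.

r ≈ 2.62×10⁻³ m

v⊥ = v sinθ = 1.50×10⁶·sin49° ≈ 1.132×10⁶ m/s.
r = m v⊥/(|q|B) = (9.109×10⁻³¹)(1.132×10⁶)/((1.602×10⁻¹⁹)(2.46×10⁻³)) ≈ 2.62×10⁻³ m.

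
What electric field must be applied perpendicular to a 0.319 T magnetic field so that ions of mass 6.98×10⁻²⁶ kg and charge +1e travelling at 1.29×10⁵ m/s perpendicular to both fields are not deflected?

E = 4.12×10⁴ V/m

For straight-line motion qE = qvB, so E = vB.
E = 1.29×10⁵ × 0.319 = 4.12×10⁴ V/m.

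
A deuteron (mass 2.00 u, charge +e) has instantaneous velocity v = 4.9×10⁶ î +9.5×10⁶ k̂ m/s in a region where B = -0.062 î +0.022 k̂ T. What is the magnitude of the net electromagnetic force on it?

|F| ≈ 1.12×10⁻¹³ N

v×B = (0, -6.97×10⁵, 0) N/C.
F = q v×B = (1.602×10⁻¹⁹ C)·(0, -6.97×10⁵, 0) = (0, -1.12×10⁻¹³, 0) N.
|F| = 1.12×10⁻¹³ N.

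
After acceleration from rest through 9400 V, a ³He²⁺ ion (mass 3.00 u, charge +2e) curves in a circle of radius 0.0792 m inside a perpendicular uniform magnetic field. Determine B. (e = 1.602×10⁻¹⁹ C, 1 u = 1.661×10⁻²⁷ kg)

v = √(2|q|V/m) = √(2·3.204×10⁻¹⁹·9400/4.983×10⁻²⁷) ≈ 1.099×10⁶ m/s.
B = mv/(|q|r) = (4.983×10⁻²⁷)(1.099×10⁶)/((3.204×10⁻¹⁹)(0.0792)) ≈ 0.216 T.

B ≈ 0.216 T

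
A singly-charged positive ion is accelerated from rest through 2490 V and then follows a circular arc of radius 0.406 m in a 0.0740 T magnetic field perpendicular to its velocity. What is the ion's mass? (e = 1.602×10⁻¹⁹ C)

m ≈ 2.90×10⁻²⁶ kg

Combine |q|V = ½mv² and r = mv/(|q|B): eliminate v to get m = qB²r²/(2V).
m = (1.602×10⁻¹⁹)(0.0740)²(0.406)²/(2·2490) ≈ 2.90×10⁻²⁶ kg.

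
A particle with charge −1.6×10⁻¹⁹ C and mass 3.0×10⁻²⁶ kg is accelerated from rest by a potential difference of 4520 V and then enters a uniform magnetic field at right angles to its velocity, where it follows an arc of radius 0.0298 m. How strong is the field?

v = √(2|q|V/m) = √(2·1.6×10⁻¹⁹·4520/3.0×10⁻²⁶) ≈ 2.196×10⁵ m/s.
B = mv/(|q|r) = (3.0×10⁻²⁶)(2.196×10⁵)/((1.6×10⁻¹⁹)(0.0298)) ≈ 1.38 T.

B ≈ 1.38 T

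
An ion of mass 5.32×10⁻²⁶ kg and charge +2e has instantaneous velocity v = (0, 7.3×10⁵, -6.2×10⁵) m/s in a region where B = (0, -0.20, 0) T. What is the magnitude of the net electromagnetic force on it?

|F| ≈ 3.97×10⁻¹⁴ N

v×B = (-1.24×10⁵, 0, 0) N/C.
F = q v×B = (3.204×10⁻¹⁹ C)·(-1.24×10⁵, 0, 0) = (-3.97×10⁻¹⁴, 0, 0) N.
|F| = 3.97×10⁻¹⁴ N.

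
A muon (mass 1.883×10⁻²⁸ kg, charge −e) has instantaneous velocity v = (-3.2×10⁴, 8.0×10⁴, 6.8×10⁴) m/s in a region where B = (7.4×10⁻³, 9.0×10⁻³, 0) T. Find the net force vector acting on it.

F ≈ (9.80×10⁻¹⁷, -8.06×10⁻¹⁷, 1.41×10⁻¹⁶) N

v×B = (-612, 503, -880) N/C.
F = q v×B = (−1.602×10⁻¹⁹ C)·(-612, 503, -880) = (9.80×10⁻¹⁷, -8.06×10⁻¹⁷, 1.41×10⁻¹⁶) N.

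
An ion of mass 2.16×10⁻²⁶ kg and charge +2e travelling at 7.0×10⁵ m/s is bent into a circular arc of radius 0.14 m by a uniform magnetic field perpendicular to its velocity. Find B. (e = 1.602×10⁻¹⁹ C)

From |q|vB = mv²/r, B = mv/(|q|r).
B = (2.16×10⁻²⁶)(7.0×10⁵)/((3.204×10⁻¹⁹)(0.14)) ≈ 0.34 T.

B ≈ 0.34 T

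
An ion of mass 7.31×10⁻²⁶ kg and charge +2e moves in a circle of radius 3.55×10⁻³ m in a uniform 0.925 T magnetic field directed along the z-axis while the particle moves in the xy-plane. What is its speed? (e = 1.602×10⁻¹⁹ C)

v ≈ 1.44×10⁴ m/s

From |q|vB = mv²/r, v = |q|Br/m.
v = (3.204×10⁻¹⁹)(0.925)(3.55×10⁻³)/7.31×10⁻²⁶ ≈ 1.44×10⁴ m/s.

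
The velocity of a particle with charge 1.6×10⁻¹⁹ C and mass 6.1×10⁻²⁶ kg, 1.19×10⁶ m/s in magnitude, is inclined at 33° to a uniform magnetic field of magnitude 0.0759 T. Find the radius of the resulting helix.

r ≈ 3.26 m

v⊥ = v sinθ = 1.19×10⁶·sin33° ≈ 6.481×10⁵ m/s.
r = m v⊥/(|q|B) = (6.1×10⁻²⁶)(6.481×10⁵)/((1.6×10⁻¹⁹)(0.0759)) ≈ 3.26 m.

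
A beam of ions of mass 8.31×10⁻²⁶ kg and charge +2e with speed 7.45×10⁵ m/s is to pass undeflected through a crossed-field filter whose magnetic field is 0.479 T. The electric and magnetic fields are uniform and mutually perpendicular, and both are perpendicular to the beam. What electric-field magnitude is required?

E = 3.57×10⁵ V/m

For straight-line motion qE = qvB, so E = vB.
E = 7.45×10⁵ × 0.479 = 3.57×10⁵ V/m.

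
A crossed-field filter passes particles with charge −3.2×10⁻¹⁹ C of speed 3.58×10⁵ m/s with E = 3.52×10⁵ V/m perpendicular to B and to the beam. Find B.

Balance of forces in the selector: qE = qvB ⇒ B = E/v.
B = 3.52×10⁵/3.58×10⁵ = 0.983 T.

B = 0.983 T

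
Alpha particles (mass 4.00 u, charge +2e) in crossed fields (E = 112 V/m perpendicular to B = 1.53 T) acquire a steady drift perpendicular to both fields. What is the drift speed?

The steady drift has the magnetic force balancing the electric force, so v_d = E/B.
v_d = 112/1.53 = 73.2 m/s.

v_d ≈ 73.2 m/s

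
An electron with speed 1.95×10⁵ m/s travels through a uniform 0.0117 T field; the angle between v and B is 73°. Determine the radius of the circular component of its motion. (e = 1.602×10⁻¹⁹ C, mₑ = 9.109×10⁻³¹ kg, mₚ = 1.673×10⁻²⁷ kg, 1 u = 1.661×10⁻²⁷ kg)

v⊥ = v sinθ = 1.95×10⁵·sin73° ≈ 1.865×10⁵ m/s.
r = m v⊥/(|q|B) = (9.109×10⁻³¹)(1.865×10⁵)/((1.602×10⁻¹⁹)(0.0117)) ≈ 9.06×10⁻⁵ m.

r ≈ 9.06×10⁻⁵ m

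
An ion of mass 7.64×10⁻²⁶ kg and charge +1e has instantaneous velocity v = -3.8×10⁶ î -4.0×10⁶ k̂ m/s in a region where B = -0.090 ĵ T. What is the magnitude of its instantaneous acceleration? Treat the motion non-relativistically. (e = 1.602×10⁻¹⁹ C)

|a| ≈ 1.04×10¹² m/s²

v×B = (-3.60×10⁵, 0, 3.42×10⁵) N/C.
F = q v×B = (1.602×10⁻¹⁹ C)·(-3.60×10⁵, 0, 3.42×10⁵) = (-5.77×10⁻¹⁴, 0, 5.48×10⁻¹⁴) N.
|a| = |F|/m = 7.955×10⁻¹⁴/7.64×10⁻²⁶ ≈ 1.04×10¹² m/s².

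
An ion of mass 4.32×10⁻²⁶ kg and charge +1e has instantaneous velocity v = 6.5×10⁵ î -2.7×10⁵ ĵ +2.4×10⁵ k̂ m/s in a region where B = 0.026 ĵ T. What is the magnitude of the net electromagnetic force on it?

|F| ≈ 2.89×10⁻¹⁵ N

v×B = (-6240, 0, 1.69×10⁴) N/C.
F = q v×B = (1.602×10⁻¹⁹ C)·(-6240, 0, 1.69×10⁴) = (-1.00×10⁻¹⁵, 0, 2.71×10⁻¹⁵) N.
|F| = 2.89×10⁻¹⁵ N.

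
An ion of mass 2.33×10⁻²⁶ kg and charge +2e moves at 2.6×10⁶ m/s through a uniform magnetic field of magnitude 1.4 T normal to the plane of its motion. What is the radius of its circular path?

The magnetic force provides the centripetal force: |q|vB = mv²/r.
r = mv/(|q|B) = (2.33×10⁻²⁶)(2.6×10⁶)/((3.204×10⁻¹⁹)(1.4)) ≈ 0.14 m.

r ≈ 0.14 m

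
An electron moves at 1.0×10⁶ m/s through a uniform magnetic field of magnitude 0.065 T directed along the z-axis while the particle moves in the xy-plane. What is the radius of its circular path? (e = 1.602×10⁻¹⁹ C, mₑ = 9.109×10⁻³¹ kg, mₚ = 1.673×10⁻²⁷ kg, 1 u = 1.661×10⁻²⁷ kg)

The magnetic force provides the centripetal force: |q|vB = mv²/r.
r = mv/(|q|B) = (9.109×10⁻³¹)(1.0×10⁶)/((1.602×10⁻¹⁹)(0.065)) ≈ 8.7×10⁻⁵ m.

r ≈ 8.7×10⁻⁵ m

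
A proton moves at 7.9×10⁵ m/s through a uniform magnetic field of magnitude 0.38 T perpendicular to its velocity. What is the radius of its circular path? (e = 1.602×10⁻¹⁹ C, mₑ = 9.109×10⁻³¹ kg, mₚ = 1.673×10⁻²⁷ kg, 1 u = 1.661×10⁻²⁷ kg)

The magnetic force provides the centripetal force: |q|vB = mv²/r.
r = mv/(|q|B) = (1.673×10⁻²⁷)(7.9×10⁵)/((1.602×10⁻¹⁹)(0.38)) ≈ 0.022 m.

r ≈ 0.022 m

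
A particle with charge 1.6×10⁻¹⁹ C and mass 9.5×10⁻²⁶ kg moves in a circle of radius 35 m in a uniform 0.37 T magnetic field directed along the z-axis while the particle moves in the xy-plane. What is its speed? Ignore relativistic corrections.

From |q|vB = mv²/r, v = |q|Br/m.
v = (1.6×10⁻¹⁹)(0.37)(35)/9.5×10⁻²⁶ ≈ 2.2×10⁷ m/s.

v ≈ 2.2×10⁷ m/s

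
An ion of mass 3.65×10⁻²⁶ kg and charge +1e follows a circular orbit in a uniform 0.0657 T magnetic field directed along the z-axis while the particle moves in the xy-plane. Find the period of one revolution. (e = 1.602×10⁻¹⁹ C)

The cyclotron period depends only on m, q, B: T = 2πm/(|q|B).
T = 2π(3.65×10⁻²⁶)/((1.602×10⁻¹⁹)(0.0657)) ≈ 2.18×10⁻⁵ s.

T ≈ 2.18×10⁻⁵ s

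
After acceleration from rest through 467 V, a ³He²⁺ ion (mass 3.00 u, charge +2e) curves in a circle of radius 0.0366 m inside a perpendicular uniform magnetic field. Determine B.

B ≈ 0.104 T

v = √(2|q|V/m) = √(2·3.204×10⁻¹⁹·467/4.983×10⁻²⁷) ≈ 2.451×10⁵ m/s.
B = mv/(|q|r) = (4.983×10⁻²⁷)(2.451×10⁵)/((3.204×10⁻¹⁹)(0.0366)) ≈ 0.104 T.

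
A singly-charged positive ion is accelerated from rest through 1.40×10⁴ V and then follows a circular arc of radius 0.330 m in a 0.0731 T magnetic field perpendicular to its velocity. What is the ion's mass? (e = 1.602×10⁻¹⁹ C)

Combine |q|V = ½mv² and r = mv/(|q|B): eliminate v to get m = qB²r²/(2V).
m = (1.602×10⁻¹⁹)(0.0731)²(0.330)²/(2·1.40×10⁴) ≈ 3.33×10⁻²⁷ kg.

m ≈ 3.33×10⁻²⁷ kg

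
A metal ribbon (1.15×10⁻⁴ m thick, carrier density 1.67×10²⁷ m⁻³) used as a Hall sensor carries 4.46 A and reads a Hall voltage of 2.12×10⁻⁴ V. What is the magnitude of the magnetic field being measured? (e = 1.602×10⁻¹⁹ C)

From V_H = IB/(n e t), B = V_H n e t / I.
B = (2.12×10⁻⁴)(1.67×10²⁷)(1.602×10⁻¹⁹)(1.15×10⁻⁴)/4.46 ≈ 1.46 T.

B ≈ 1.46 T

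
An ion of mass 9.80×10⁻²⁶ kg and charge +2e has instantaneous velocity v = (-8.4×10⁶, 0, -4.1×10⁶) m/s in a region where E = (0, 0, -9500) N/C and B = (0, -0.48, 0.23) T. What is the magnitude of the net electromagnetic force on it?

|F| ≈ 1.56×10⁻¹² N

v×B = (-1.97×10⁶, 1.93×10⁶, 4.03×10⁶) N/C.
E + v×B = (-1.97×10⁶, 1.93×10⁶, 4.02×10⁶) N/C.
F = q(E + v×B) = (3.204×10⁻¹⁹ C)·(-1.97×10⁶, 1.93×10⁶, 4.02×10⁶) = (-6.31×10⁻¹³, 6.19×10⁻¹³, 1.29×10⁻¹²) N.
|F| = 1.56×10⁻¹² N.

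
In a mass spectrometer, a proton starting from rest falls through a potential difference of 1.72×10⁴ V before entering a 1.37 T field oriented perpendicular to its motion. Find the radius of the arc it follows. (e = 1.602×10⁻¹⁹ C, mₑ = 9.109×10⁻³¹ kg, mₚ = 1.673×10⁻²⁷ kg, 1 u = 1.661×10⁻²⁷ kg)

Acceleration: |q|V = ½mv² ⇒ v = √(2|q|V/m) = √(2·1.602×10⁻¹⁹·1.72×10⁴/1.673×10⁻²⁷) ≈ 1.815×10⁶ m/s.
In the field: r = mv/(|q|B) = (1.673×10⁻²⁷)(1.815×10⁶)/((1.602×10⁻¹⁹)(1.37)) ≈ 0.0138 m.

r ≈ 0.0138 m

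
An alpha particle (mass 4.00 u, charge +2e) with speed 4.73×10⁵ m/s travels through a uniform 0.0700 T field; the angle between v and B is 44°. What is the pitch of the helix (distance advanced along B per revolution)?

p ≈ 0.633 m

v∥ = v cosθ = 4.73×10⁵·cos44° ≈ 3.402×10⁵ m/s.
T = 2πm/(|q|B) = 2π(6.644×10⁻²⁷)/((3.204×10⁻¹⁹)(0.0700)) ≈ 1.861×10⁻⁶ s.
pitch = v∥ T = (3.402×10⁵)(1.861×10⁻⁶) ≈ 0.633 m.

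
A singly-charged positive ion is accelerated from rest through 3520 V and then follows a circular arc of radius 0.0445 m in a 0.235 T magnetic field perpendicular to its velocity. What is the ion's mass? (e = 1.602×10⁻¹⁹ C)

m ≈ 2.49×10⁻²⁷ kg

Combine |q|V = ½mv² and r = mv/(|q|B): eliminate v to get m = qB²r²/(2V).
m = (1.602×10⁻¹⁹)(0.235)²(0.0445)²/(2·3520) ≈ 2.49×10⁻²⁷ kg.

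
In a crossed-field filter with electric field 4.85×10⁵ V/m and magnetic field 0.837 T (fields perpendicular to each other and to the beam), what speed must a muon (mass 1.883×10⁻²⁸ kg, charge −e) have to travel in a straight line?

For undeflected motion the electric and magnetic forces balance: qE = qvB.
v = E/B = 4.85×10⁵/0.837 = 5.79×10⁵ m/s.

v = 5.79×10⁵ m/s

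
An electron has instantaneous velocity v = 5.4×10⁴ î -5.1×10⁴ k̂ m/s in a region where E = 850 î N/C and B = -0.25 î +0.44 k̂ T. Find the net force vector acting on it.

v×B = (0, -1.10×10⁴, 0) N/C.
E + v×B = (850, -1.10×10⁴, 0) N/C.
F = q(E + v×B) = (−1.602×10⁻¹⁹ C)·(850, -1.10×10⁴, 0) = (-1.36×10⁻¹⁶, 1.76×10⁻¹⁵, 0) N.

F ≈ (-1.36×10⁻¹⁶, 1.76×10⁻¹⁵, 0) N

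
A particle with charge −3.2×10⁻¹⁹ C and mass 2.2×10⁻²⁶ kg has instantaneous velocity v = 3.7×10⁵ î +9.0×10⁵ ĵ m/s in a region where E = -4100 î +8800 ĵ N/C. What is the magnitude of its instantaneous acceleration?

|a| ≈ 1.41×10¹¹ m/s²

Only an electric field acts, so F = qE = (−3.2×10⁻¹⁹ C)·(-4100, 8800, 0) = (1.31×10⁻¹⁵, -2.82×10⁻¹⁵, 0) N.
|a| = |F|/m = 3.107×10⁻¹⁵/2.2×10⁻²⁶ ≈ 1.41×10¹¹ m/s².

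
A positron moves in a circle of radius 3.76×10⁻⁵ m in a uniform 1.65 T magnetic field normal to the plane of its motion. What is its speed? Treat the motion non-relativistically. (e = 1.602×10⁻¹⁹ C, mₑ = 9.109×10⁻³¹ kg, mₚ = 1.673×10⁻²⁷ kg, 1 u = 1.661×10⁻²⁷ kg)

From |q|vB = mv²/r, v = |q|Br/m.
v = (1.602×10⁻¹⁹)(1.65)(3.76×10⁻⁵)/9.109×10⁻³¹ ≈ 1.09×10⁷ m/s.

v ≈ 1.09×10⁷ m/s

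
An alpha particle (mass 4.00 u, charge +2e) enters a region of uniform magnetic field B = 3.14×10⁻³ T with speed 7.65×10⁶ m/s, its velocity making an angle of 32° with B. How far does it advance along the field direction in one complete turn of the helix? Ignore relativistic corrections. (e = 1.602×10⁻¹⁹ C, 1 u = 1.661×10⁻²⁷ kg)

v∥ = v cosθ = 7.65×10⁶·cos32° ≈ 6.488×10⁶ m/s.
T = 2πm/(|q|B) = 2π(6.644×10⁻²⁷)/((3.204×10⁻¹⁹)(3.14×10⁻³)) ≈ 4.149×10⁻⁵ s.
pitch = v∥ T = (6.488×10⁶)(4.149×10⁻⁵) ≈ 269 m.

p ≈ 269 m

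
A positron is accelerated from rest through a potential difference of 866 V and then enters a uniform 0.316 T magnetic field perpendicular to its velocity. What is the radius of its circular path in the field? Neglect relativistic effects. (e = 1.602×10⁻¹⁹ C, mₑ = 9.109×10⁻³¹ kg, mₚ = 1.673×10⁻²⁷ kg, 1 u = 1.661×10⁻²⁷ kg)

r ≈ 3.14×10⁻⁴ m

Acceleration: |q|V = ½mv² ⇒ v = √(2|q|V/m) = √(2·1.602×10⁻¹⁹·866/9.109×10⁻³¹) ≈ 1.745×10⁷ m/s.
In the field: r = mv/(|q|B) = (9.109×10⁻³¹)(1.745×10⁷)/((1.602×10⁻¹⁹)(0.316)) ≈ 3.14×10⁻⁴ m.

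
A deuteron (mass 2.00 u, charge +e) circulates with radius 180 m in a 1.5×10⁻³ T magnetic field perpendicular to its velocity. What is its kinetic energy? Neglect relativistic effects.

v = |q|Br/m, then KE = ½mv² = (qBr)²/(2m).
v = (1.602×10⁻¹⁹)(1.5×10⁻³)(180)/3.322×10⁻²⁷ ≈ 1.302×10⁷ m/s.
KE = ½(3.322×10⁻²⁷)(1.302×10⁷)² ≈ 2.8×10⁻¹³ J.

KE ≈ 2.8×10⁻¹³ J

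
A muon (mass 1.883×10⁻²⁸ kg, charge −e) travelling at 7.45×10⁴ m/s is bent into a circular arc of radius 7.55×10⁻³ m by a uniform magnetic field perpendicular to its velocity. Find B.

From |q|vB = mv²/r, B = mv/(|q|r).
B = (1.883×10⁻²⁸)(7.45×10⁴)/((1.602×10⁻¹⁹)(7.55×10⁻³)) ≈ 0.0116 T.

B ≈ 0.0116 T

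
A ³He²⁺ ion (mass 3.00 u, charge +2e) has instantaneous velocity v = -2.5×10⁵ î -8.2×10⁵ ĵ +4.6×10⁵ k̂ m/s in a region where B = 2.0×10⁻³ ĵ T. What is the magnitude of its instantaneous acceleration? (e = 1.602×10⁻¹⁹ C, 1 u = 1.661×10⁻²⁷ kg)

|a| ≈ 6.73×10¹⁰ m/s²

v×B = (-920, 0, -500) N/C.
F = q v×B = (3.204×10⁻¹⁹ C)·(-920, 0, -500) = (-2.95×10⁻¹⁶, 0, -1.60×10⁻¹⁶) N.
|a| = |F|/m = 3.355×10⁻¹⁶/4.983×10⁻²⁷ ≈ 6.73×10¹⁰ m/s².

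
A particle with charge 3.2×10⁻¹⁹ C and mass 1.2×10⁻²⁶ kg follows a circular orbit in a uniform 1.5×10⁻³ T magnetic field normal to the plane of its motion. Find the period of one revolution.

The cyclotron period depends only on m, q, B: T = 2πm/(|q|B).
T = 2π(1.2×10⁻²⁶)/((3.2×10⁻¹⁹)(1.5×10⁻³)) ≈ 1.6×10⁻⁴ s.

T ≈ 1.6×10⁻⁴ s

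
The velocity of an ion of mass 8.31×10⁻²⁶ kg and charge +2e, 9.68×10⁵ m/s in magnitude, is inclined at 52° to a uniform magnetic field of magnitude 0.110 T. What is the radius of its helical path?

v⊥ = v sinθ = 9.68×10⁵·sin52° ≈ 7.628×10⁵ m/s.
r = m v⊥/(|q|B) = (8.31×10⁻²⁶)(7.628×10⁵)/((3.204×10⁻¹⁹)(0.110)) ≈ 1.80 m.

r ≈ 1.80 m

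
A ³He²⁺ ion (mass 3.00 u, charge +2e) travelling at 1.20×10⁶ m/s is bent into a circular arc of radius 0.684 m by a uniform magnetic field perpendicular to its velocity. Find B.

B ≈ 0.0273 T

From |q|vB = mv²/r, B = mv/(|q|r).
B = (4.983×10⁻²⁷)(1.20×10⁶)/((3.204×10⁻¹⁹)(0.684)) ≈ 0.0273 T.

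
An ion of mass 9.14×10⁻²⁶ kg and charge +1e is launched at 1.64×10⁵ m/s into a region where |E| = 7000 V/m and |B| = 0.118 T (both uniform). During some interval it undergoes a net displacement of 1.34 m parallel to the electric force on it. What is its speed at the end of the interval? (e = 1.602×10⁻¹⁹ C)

v_f ≈ 2.44×10⁵ m/s

B does no work; ΔKE = |q|E d.
½mv_f² = ½mv₀² + |q|Ed = ½(9.14×10⁻²⁶)(1.64×10⁵)² + (1.602×10⁻¹⁹)(7000)(1.34) ≈ 1.229×10⁻¹⁵ J + 1.503×10⁻¹⁵ J ≈ 2.732×10⁻¹⁵ J.
v_f = √(2·2.732×10⁻¹⁵/9.14×10⁻²⁶) ≈ 2.44×10⁵ m/s.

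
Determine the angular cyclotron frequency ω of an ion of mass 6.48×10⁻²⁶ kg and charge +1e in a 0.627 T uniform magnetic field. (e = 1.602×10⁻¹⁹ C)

ω = |q|B/m.
ω = (1.602×10⁻¹⁹)(0.627)/6.48×10⁻²⁶ ≈ 1.55×10⁶ rad/s.

ω ≈ 1.55×10⁶ rad/s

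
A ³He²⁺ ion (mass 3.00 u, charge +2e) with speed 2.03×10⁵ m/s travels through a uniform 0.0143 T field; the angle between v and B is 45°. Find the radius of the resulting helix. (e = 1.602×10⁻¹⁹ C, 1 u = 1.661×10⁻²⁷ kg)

v⊥ = v sinθ = 2.03×10⁵·sin45° ≈ 1.435×10⁵ m/s.
r = m v⊥/(|q|B) = (4.983×10⁻²⁷)(1.435×10⁵)/((3.204×10⁻¹⁹)(0.0143)) ≈ 0.156 m.

r ≈ 0.156 m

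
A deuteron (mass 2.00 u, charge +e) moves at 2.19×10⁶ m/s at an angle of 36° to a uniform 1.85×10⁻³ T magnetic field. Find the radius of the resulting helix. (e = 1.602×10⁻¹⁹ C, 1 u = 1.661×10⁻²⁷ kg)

r ≈ 14.4 m

v⊥ = v sinθ = 2.19×10⁶·sin36° ≈ 1.287×10⁶ m/s.
r = m v⊥/(|q|B) = (3.322×10⁻²⁷)(1.287×10⁶)/((1.602×10⁻¹⁹)(1.85×10⁻³)) ≈ 14.4 m.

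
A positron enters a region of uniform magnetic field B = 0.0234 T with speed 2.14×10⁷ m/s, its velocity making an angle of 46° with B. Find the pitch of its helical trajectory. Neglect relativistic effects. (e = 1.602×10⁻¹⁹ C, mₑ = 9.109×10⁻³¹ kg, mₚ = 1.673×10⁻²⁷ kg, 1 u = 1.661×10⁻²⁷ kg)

v∥ = v cosθ = 2.14×10⁷·cos46° ≈ 1.487×10⁷ m/s.
T = 2πm/(|q|B) = 2π(9.109×10⁻³¹)/((1.602×10⁻¹⁹)(0.0234)) ≈ 1.527×10⁻⁹ s.
pitch = v∥ T = (1.487×10⁷)(1.527×10⁻⁹) ≈ 0.0227 m.

p ≈ 0.0227 m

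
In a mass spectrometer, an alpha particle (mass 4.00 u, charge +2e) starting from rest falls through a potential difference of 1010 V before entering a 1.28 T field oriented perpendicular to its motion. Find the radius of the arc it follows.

r ≈ 5.06×10⁻³ m

Acceleration: |q|V = ½mv² ⇒ v = √(2|q|V/m) = √(2·3.204×10⁻¹⁹·1010/6.644×10⁻²⁷) ≈ 3.121×10⁵ m/s.
In the field: r = mv/(|q|B) = (6.644×10⁻²⁷)(3.121×10⁵)/((3.204×10⁻¹⁹)(1.28)) ≈ 5.06×10⁻³ m.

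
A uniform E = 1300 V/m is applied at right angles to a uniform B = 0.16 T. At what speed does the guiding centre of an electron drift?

In crossed fields the guiding centre drifts at v_d = |E×B|/B² = E/B, independent of charge and mass.
v_d = 1300/0.16 = 8100 m/s.

v_d ≈ 8100 m/s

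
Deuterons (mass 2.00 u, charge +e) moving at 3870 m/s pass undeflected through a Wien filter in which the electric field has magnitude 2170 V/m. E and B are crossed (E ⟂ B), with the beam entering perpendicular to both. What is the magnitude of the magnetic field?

Balance of forces in the selector: qE = qvB ⇒ B = E/v.
B = 2170/3870 = 0.561 T.

B = 0.561 T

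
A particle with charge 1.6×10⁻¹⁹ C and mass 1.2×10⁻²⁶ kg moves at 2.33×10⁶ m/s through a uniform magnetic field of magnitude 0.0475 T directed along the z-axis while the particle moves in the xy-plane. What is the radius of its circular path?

r ≈ 3.68 m

The magnetic force provides the centripetal force: |q|vB = mv²/r.
r = mv/(|q|B) = (1.2×10⁻²⁶)(2.33×10⁶)/((1.6×10⁻¹⁹)(0.0475)) ≈ 3.68 m.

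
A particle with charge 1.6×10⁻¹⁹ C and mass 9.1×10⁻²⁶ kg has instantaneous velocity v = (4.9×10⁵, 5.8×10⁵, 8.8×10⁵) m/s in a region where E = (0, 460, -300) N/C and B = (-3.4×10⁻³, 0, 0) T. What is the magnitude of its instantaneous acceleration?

v×B = (0, -2990, 1970) N/C.
E + v×B = (0, -2530, 1670) N/C.
F = q(E + v×B) = (1.6×10⁻¹⁹ C)·(0, -2530, 1670) = (0, -4.05×10⁻¹⁶, 2.68×10⁻¹⁶) N.
|a| = |F|/m = 4.855×10⁻¹⁶/9.1×10⁻²⁶ ≈ 5.33×10⁹ m/s².

|a| ≈ 5.33×10⁹ m/s²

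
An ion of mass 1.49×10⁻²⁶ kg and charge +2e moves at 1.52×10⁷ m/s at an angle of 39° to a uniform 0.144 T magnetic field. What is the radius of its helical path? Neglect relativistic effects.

r ≈ 3.09 m

v⊥ = v sinθ = 1.52×10⁷·sin39° ≈ 9.566×10⁶ m/s.
r = m v⊥/(|q|B) = (1.49×10⁻²⁶)(9.566×10⁶)/((3.204×10⁻¹⁹)(0.144)) ≈ 3.09 m.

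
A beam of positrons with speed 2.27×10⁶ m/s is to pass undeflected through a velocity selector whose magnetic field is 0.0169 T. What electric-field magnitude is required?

E = 3.84×10⁴ V/m

For straight-line motion qE = qvB, so E = vB.
E = 2.27×10⁶ × 0.0169 = 3.84×10⁴ V/m.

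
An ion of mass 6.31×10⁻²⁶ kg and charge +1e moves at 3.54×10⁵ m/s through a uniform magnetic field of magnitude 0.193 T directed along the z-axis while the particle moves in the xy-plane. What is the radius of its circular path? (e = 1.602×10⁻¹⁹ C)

r ≈ 0.722 m

The magnetic force provides the centripetal force: |q|vB = mv²/r.
r = mv/(|q|B) = (6.31×10⁻²⁶)(3.54×10⁵)/((1.602×10⁻¹⁹)(0.193)) ≈ 0.722 m.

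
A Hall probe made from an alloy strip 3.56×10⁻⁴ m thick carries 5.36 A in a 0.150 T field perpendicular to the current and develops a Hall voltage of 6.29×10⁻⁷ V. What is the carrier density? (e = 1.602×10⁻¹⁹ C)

From V_H = IB/(n e t), n = IB/(V_H e t).
n = (5.36)(0.150)/((6.29×10⁻⁷)(1.602×10⁻¹⁹)(3.56×10⁻⁴)) ≈ 2.24×10²⁸ m⁻³.

n ≈ 2.24×10²⁸ m⁻³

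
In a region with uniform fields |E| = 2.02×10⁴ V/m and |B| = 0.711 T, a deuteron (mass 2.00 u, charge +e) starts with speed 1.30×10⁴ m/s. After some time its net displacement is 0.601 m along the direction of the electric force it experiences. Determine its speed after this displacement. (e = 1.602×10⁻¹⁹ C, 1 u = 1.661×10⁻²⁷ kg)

v_f ≈ 1.08×10⁶ m/s

B does no work; ΔKE = |q|E d.
½mv_f² = ½mv₀² + |q|Ed = ½(3.322×10⁻²⁷)(1.30×10⁴)² + (1.602×10⁻¹⁹)(2.02×10⁴)(0.601) ≈ 2.807×10⁻¹⁹ J + 1.945×10⁻¹⁵ J ≈ 1.945×10⁻¹⁵ J.
v_f = √(2·1.945×10⁻¹⁵/3.322×10⁻²⁷) ≈ 1.08×10⁶ m/s.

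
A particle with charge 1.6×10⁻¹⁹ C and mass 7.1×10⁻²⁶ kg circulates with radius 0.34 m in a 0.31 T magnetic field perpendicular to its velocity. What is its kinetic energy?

v = |q|Br/m, then KE = ½mv² = (qBr)²/(2m).
v = (1.6×10⁻¹⁹)(0.31)(0.34)/7.1×10⁻²⁶ ≈ 2.375×10⁵ m/s.
KE = ½(7.1×10⁻²⁶)(2.375×10⁵)² ≈ 2.0×10⁻¹⁵ J.

KE ≈ 2.0×10⁻¹⁵ J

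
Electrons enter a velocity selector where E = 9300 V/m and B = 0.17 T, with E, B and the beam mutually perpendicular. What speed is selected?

v = 5.5×10⁴ m/s

Zero net Lorentz force requires |qE| = |q v×B|, i.e. E = vB.
v = E/B = 9300/0.17 = 5.5×10⁴ m/s.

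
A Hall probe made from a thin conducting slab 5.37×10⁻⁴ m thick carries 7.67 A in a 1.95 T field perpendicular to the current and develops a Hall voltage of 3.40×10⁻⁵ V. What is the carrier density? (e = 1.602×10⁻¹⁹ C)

From V_H = IB/(n e t), n = IB/(V_H e t).
n = (7.67)(1.95)/((3.40×10⁻⁵)(1.602×10⁻¹⁹)(5.37×10⁻⁴)) ≈ 5.11×10²⁷ m⁻³.

n ≈ 5.11×10²⁷ m⁻³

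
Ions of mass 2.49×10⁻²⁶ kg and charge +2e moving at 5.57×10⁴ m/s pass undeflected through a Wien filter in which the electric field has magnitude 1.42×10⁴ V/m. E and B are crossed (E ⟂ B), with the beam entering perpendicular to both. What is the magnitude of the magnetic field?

Balance of forces in the selector: qE = qvB ⇒ B = E/v.
B = 1.42×10⁴/5.57×10⁴ = 0.255 T.

B = 0.255 T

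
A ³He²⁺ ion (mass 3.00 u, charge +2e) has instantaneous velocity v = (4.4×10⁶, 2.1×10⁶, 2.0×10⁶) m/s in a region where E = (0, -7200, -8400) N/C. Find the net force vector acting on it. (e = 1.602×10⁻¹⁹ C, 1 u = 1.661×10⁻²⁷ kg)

Only an electric field acts, so F = qE = (3.204×10⁻¹⁹ C)·(0, -7200, -8400) = (0, -2.31×10⁻¹⁵, -2.69×10⁻¹⁵) N.

F ≈ (0, -2.31×10⁻¹⁵, -2.69×10⁻¹⁵) N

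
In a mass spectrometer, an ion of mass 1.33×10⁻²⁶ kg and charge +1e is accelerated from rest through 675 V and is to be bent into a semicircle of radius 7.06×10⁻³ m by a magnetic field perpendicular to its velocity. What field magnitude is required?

v = √(2|q|V/m) = √(2·1.602×10⁻¹⁹·675/1.33×10⁻²⁶) ≈ 1.275×10⁵ m/s.
B = mv/(|q|r) = (1.33×10⁻²⁶)(1.275×10⁵)/((1.602×10⁻¹⁹)(7.06×10⁻³)) ≈ 1.50 T.

B ≈ 1.50 T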